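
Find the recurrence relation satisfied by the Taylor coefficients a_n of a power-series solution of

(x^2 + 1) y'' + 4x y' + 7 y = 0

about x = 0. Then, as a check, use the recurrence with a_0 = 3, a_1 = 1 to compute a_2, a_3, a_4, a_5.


Substitute y = sum_n a_n x^n.
(1 + 1 x^2) y'' contributes (n+2)(n+1) a_{n+2} + n(n-1) a_n at x^n.
4 x y'(x) contributes 4 n a_n at x^n.
7 y(x) contributes 7 a_n at x^n.
Matching x^n: (n+2)(n+1) a_{n+2} + (n(n-1) + 4 n + 7) a_n = 0.
Thus a_{n+2} = (-n(n-1) - 4 n - 7) / ((n+1)(n+2)) * a_n.

Check with a_0 = 3, a_1 = 1 (apply the recurrence for n = 0, 1, 2, 3): a_0 = 3, a_1 = 1, a_2 = -21/2, a_3 = -11/6, a_4 = 119/8, a_5 = 55/24.

a_(n+2) = (-n(n-1) - 4 n - 7) / ((n+1)(n+2)) * a_n; check: a_0 = 3, a_1 = 1, a_2 = -21/2, a_3 = -11/6, a_4 = 119/8, a_5 = 55/24


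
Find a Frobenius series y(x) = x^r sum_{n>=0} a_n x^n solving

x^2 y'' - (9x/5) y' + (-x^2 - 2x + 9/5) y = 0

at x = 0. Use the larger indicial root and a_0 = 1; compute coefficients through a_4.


Write in Frobenius form y'' + (p(x)/x) y' + (q(x)/x^2) y = 0:
  p(x) = -9/5,  q(x) = -x^2 - 2x + 9/5.
Indicial equation: r(r-1) + (-9/5) r + (9/5) = 0 -> roots r_1 = 9/5, r_2 = 1.
Take r = r_1 = 9/5. Let y(x) = x^r sum_{n>=0} a_n x^n with a_0 = 1.
Substitute y = x^r sum a_n x^n and match x^{r+n}. The recurrence is
  D(n) a_n - 2 a_{n-1} - 1 a_{n-2} = 0,  where D(n) = (r+n)(r+n-1) + (-9/5)(r+n) + (9/5).
  a_n = [2 a_{n-1} + 1 a_{n-2}] / D(n).
Since the indicial polynomial factors as (r - r_1)(r - r_2), D(n) = (r_1 + n - r_1)(r_1 + n - r_2) = n(n + 4/5).
Evaluating step by step (a_0 = 1):
  n = 1: D(1) = 1(1 + 4/5) = 9/5; numerator = 2(1) = 2; a_1 = (2)/(9/5) = 10/9
  n = 2: D(2) = 2(2 + 4/5) = 28/5; numerator = 2(10/9) + 1(1) = 29/9; a_2 = (29/9)/(28/5) = 145/252
  n = 3: D(3) = 3(3 + 4/5) = 57/5; numerator = 2(145/252) + 1(10/9) = 95/42; a_3 = (95/42)/(57/5) = 25/126
  n = 4: D(4) = 4(4 + 4/5) = 96/5; numerator = 2(25/126) + 1(145/252) = 35/36; a_4 = (35/36)/(96/5) = 175/3456

r = 9/5; a_0 = 1; a_1 = 10/9; a_2 = 145/252; a_3 = 25/126; a_4 = 175/3456


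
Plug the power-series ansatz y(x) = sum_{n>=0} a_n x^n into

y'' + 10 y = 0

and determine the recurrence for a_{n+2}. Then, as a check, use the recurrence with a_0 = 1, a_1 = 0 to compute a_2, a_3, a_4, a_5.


Substitute y = sum_n a_n x^n into y'' + (const) y = 0.
y''(x) = sum_{n>=0} (n+2)(n+1) a_{n+2} x^n.
The ODE becomes sum_n [(n+2)(n+1) a_{n+2} + 10 a_n] x^n = 0.
Setting each coefficient to zero gives the recurrence:
  (n+2)(n+1) a_{n+2} + 10 a_n = 0,
  a_{n+2} = -10 / ((n+1)(n+2)) a_n.

Check with a_0 = 1, a_1 = 0 (apply the recurrence for n = 0, 1, 2, 3): a_0 = 1, a_1 = 0, a_2 = -5, a_3 = 0, a_4 = 25/6, a_5 = 0.

a_{n+2} = -10/((n+1)(n+2)) * a_n; check: a_0 = 1, a_1 = 0, a_2 = -5, a_3 = 0, a_4 = 25/6, a_5 = 0


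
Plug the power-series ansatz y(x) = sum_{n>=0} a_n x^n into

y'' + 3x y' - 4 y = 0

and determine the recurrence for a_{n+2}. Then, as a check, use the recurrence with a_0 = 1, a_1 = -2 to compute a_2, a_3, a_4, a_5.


Substitute y = sum_n a_n x^n.
y''(x) has coefficient (n+2)(n+1) a_{n+2} at x^n;
3 x y'(x) has coefficient 3 n a_n at x^n (shift);
-4 y(x) has coefficient -4 a_n at x^n.
Matching x^n: (n+2)(n+1) a_{n+2} + (3n - 4) a_n = 0.
Thus a_{n+2} = (-3n + 4) / ((n+1)(n+2)) * a_n.

Check with a_0 = 1, a_1 = -2 (apply the recurrence for n = 0, 1, 2, 3): a_0 = 1, a_1 = -2, a_2 = 2, a_3 = -1/3, a_4 = -1/3, a_5 = 1/12.

a_(n+2) = (-3n + 4) / ((n+1)(n+2)) * a_n; check: a_0 = 1, a_1 = -2, a_2 = 2, a_3 = -1/3, a_4 = -1/3, a_5 = 1/12


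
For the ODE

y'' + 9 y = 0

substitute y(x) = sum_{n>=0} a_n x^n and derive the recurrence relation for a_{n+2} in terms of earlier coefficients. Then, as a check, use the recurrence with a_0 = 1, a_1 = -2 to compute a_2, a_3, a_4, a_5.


Substitute y = sum_n a_n x^n into y'' + (const) y = 0.
y''(x) = sum_{n>=0} (n+2)(n+1) a_{n+2} x^n.
The ODE becomes sum_n [(n+2)(n+1) a_{n+2} + 9 a_n] x^n = 0.
Setting each coefficient to zero gives the recurrence:
  (n+2)(n+1) a_{n+2} + 9 a_n = 0,
  a_{n+2} = -9 / ((n+1)(n+2)) a_n.

Check with a_0 = 1, a_1 = -2 (apply the recurrence for n = 0, 1, 2, 3): a_0 = 1, a_1 = -2, a_2 = -9/2, a_3 = 3, a_4 = 27/8, a_5 = -27/20.

a_{n+2} = -9/((n+1)(n+2)) * a_n; check: a_0 = 1, a_1 = -2, a_2 = -9/2, a_3 = 3, a_4 = 27/8, a_5 = -27/20


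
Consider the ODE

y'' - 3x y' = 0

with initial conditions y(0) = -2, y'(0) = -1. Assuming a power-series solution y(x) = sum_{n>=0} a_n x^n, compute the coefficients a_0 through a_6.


Ansatz: y(x) = sum_{n>=0} a_n x^n, so y'(x) = sum_{n>=1} n a_n x^(n-1) and y''(x) = sum_{n>=2} n(n-1) a_n x^(n-2).
Substitute into P(x) y'' + Q(x) y' + R(x) y = 0 with P(x) = 1, Q(x) = -3x, R(x) = 0, and match powers of x.
Initial conditions: a_0 = -2, a_1 = -1.
Setting the coefficient of each power of x to zero and solving order by order (substituting the coefficients already found):
  x^0: 2 a_2 = 0  ->  a_2 = 0
  x^1: 6 a_3 - 3 a_1 = 0  ->  6 a_3 = 3 a_1 = -3  ->  a_3 = -1/2
  x^2: 12 a_4 - 6 a_2 = 0  ->  12 a_4 = 6 a_2 = 0  ->  a_4 = 0
  x^3: 20 a_5 - 9 a_3 = 0  ->  20 a_5 = 9 a_3 = -9/2  ->  a_5 = -9/40
  x^4: 30 a_6 - 12 a_4 = 0  ->  30 a_6 = 12 a_4 = 0  ->  a_6 = 0
Truncated series: y(x) = -2 - x - (1/2) x^3 - (9/40) x^5 + O(x^7).

a_0 = -2; a_1 = -1; a_2 = 0; a_3 = -1/2; a_4 = 0; a_5 = -9/40; a_6 = 0


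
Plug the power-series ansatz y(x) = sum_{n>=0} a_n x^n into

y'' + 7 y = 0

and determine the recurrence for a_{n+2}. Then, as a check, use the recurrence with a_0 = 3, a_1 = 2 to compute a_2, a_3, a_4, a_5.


Substitute y = sum_n a_n x^n into y'' + (const) y = 0.
y''(x) = sum_{n>=0} (n+2)(n+1) a_{n+2} x^n.
The ODE becomes sum_n [(n+2)(n+1) a_{n+2} + 7 a_n] x^n = 0.
Setting each coefficient to zero gives the recurrence:
  (n+2)(n+1) a_{n+2} + 7 a_n = 0,
  a_{n+2} = -7 / ((n+1)(n+2)) a_n.

Check with a_0 = 3, a_1 = 2 (apply the recurrence for n = 0, 1, 2, 3): a_0 = 3, a_1 = 2, a_2 = -21/2, a_3 = -7/3, a_4 = 49/8, a_5 = 49/60.

a_{n+2} = -7/((n+1)(n+2)) * a_n; check: a_0 = 3, a_1 = 2, a_2 = -21/2, a_3 = -7/3, a_4 = 49/8, a_5 = 49/60


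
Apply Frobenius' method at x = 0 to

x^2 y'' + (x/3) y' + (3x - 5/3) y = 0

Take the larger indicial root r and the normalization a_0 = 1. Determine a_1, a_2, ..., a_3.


Write in Frobenius form y'' + (p(x)/x) y' + (q(x)/x^2) y = 0:
  p(x) = 1/3,  q(x) = 3x - 5/3.
Indicial equation: r(r-1) + (1/3) r + (-5/3) = 0 -> roots r_1 = 5/3, r_2 = -1.
Take r = r_1 = 5/3. Let y(x) = x^r sum_{n>=0} a_n x^n with a_0 = 1.
Substitute y = x^r sum a_n x^n and match x^{r+n}. The recurrence is
  D(n) a_n + 3 a_{n-1} = 0,  where D(n) = (r+n)(r+n-1) + (1/3)(r+n) + (-5/3).
  a_n = -3 / D(n) * a_{n-1}.
Since the indicial polynomial factors as (r - r_1)(r - r_2), D(n) = (r_1 + n - r_1)(r_1 + n - r_2) = n(n + 8/3).
Evaluating step by step (a_0 = 1):
  n = 1: D(1) = 1(1 + 8/3) = 11/3; numerator = -3(1) = -3; a_1 = (-3)/(11/3) = -9/11
  n = 2: D(2) = 2(2 + 8/3) = 28/3; numerator = -3(-9/11) = 27/11; a_2 = (27/11)/(28/3) = 81/308
  n = 3: D(3) = 3(3 + 8/3) = 17; numerator = -3(81/308) = -243/308; a_3 = (-243/308)/(17) = -243/5236

r = 5/3; a_0 = 1; a_1 = -9/11; a_2 = 81/308; a_3 = -243/5236


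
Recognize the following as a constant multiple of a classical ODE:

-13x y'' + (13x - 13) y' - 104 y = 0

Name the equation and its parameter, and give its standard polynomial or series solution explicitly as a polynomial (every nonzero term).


All three coefficients share the factor -13; dividing through by -13 gives  x y'' + (1 - x) y' + 8 y = 0.
This matches the Laguerre equation x y'' + (1 - x) y' + n y = 0 with n = 8; the polynomial solution is L_8(x).
With y = sum_k a_k x^k, matching x^k gives (k+1)k a_{k+1} + (k+1) a_{k+1} - k a_k + n a_k = 0, i.e. (k+1)^2 a_{k+1} = (k - n) a_k = (k - 8) a_k. The right side vanishes at k = 8, so the series terminates at degree 8.
Standard normalization L_n(0) = 1 gives a_0 = 1. Work upward with a_{k+1} = (k - 8) a_k / (k+1)^2:
  a_1 = (0 - 8)(1) / 1^2 = -8/1 = -8
  a_2 = (1 - 8)(-8) / 2^2 = 56/4 = 14
  a_3 = (2 - 8)(14) / 3^2 = -84/9 = -28/3
  a_4 = (3 - 8)(-28/3) / 4^2 = (140/3)/16 = 35/12
  a_5 = (4 - 8)(35/12) / 5^2 = (-35/3)/25 = -7/15
  a_6 = (5 - 8)(-7/15) / 6^2 = (7/5)/36 = 7/180
  a_7 = (6 - 8)(7/180) / 7^2 = (-7/90)/49 = -1/630
  a_8 = (7 - 8)(-1/630) / 8^2 = (1/630)/64 = 1/40320
Hence L_8(x) = x^8/40320 - x^7/630 + 7 x^6/180 - 7 x^5/15 + 35 x^4/12 - 28 x^3/3 + 14 x^2 - 8 x + 1.

L_8(x); series = x^8/40320 - x^7/630 + 7 x^6/180 - 7 x^5/15 + 35 x^4/12 - 28 x^3/3 + 14 x^2 - 8 x + 1


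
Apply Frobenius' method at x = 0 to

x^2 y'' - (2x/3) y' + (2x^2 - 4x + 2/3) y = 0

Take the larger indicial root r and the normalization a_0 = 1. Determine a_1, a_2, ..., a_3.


Write in Frobenius form y'' + (p(x)/x) y' + (q(x)/x^2) y = 0:
  p(x) = -2/3,  q(x) = 2x^2 - 4x + 2/3.
Indicial equation: r(r-1) + (-2/3) r + (2/3) = 0 -> roots r_1 = 1, r_2 = 2/3.
Take r = r_1 = 1. Let y(x) = x^r sum_{n>=0} a_n x^n with a_0 = 1.
Substitute y = x^r sum a_n x^n and match x^{r+n}. The recurrence is
  D(n) a_n - 4 a_{n-1} + 2 a_{n-2} = 0,  where D(n) = (r+n)(r+n-1) + (-2/3)(r+n) + (2/3).
  a_n = [4 a_{n-1} - 2 a_{n-2}] / D(n).
Since the indicial polynomial factors as (r - r_1)(r - r_2), D(n) = (r_1 + n - r_1)(r_1 + n - r_2) = n(n + 1/3).
Evaluating step by step (a_0 = 1):
  n = 1: D(1) = 1(1 + 1/3) = 4/3; numerator = 4(1) = 4; a_1 = (4)/(4/3) = 3
  n = 2: D(2) = 2(2 + 1/3) = 14/3; numerator = 4(3) - 2(1) = 10; a_2 = (10)/(14/3) = 15/7
  n = 3: D(3) = 3(3 + 1/3) = 10; numerator = 4(15/7) - 2(3) = 18/7; a_3 = (18/7)/(10) = 9/35

r = 1; a_0 = 1; a_1 = 3; a_2 = 15/7; a_3 = 9/35


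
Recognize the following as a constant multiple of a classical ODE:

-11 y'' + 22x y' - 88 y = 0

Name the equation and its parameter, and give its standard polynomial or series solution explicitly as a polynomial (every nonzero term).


All three coefficients share the factor -11; dividing through by -11 gives  y'' - 2x y' + 8 y = 0.
This matches the Hermite equation y'' - 2x y' + 2n y = 0 with 2n = 8, so n = 4; the polynomial solution is H_4(x).
With y = sum_k a_k x^k, matching x^k gives (k+2)(k+1) a_{k+2} = 2(k - n) a_k = 2(k - 4) a_k. The right side vanishes at k = 4, so the series with the parity of 4 terminates at degree 4.
Standard normalization: leading coefficient of H_n is 2^n, so a_4 = 2^4 = 16. Work downward with a_k = (k+1)(k+2) a_{k+2} / (2(k - n)):
  a_2 = (3)(4)(16) / (2(2 - 4)) = 192/(-4) = -48
  a_0 = (1)(2)(-48) / (2(0 - 4)) = -96/(-8) = 12
Hence H_4(x) = 16 x^4 - 48 x^2 + 12.

H_4(x); series = 16 x^4 - 48 x^2 + 12


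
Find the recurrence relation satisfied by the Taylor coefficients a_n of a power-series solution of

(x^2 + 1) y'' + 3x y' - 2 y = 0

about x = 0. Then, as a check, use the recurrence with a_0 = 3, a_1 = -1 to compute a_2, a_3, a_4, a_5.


Substitute y = sum_n a_n x^n.
(1 + 1 x^2) y'' contributes (n+2)(n+1) a_{n+2} + n(n-1) a_n at x^n.
3 x y'(x) contributes 3 n a_n at x^n.
-2 y(x) contributes -2 a_n at x^n.
Matching x^n: (n+2)(n+1) a_{n+2} + (n(n-1) + 3 n - 2) a_n = 0.
Thus a_{n+2} = (-n(n-1) - 3 n + 2) / ((n+1)(n+2)) * a_n.

Check with a_0 = 3, a_1 = -1 (apply the recurrence for n = 0, 1, 2, 3): a_0 = 3, a_1 = -1, a_2 = 3, a_3 = 1/6, a_4 = -3/2, a_5 = -13/120.

a_(n+2) = (-n(n-1) - 3 n + 2) / ((n+1)(n+2)) * a_n; check: a_0 = 3, a_1 = -1, a_2 = 3, a_3 = 1/6, a_4 = -3/2, a_5 = -13/120


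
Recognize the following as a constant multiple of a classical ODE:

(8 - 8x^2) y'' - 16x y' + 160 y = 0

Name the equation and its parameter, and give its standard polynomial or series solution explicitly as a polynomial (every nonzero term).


All three coefficients share the factor 8; dividing through by 8 gives  (1 - x^2) y'' - 2x y' + 20 y = 0.
This matches the Legendre equation (1 - x^2) y'' - 2x y' + n(n+1) y = 0 (note the -2x y' term) with n(n+1) = 20, so n = 4; the polynomial solution is P_4(x).
With y = sum_k a_k x^k, matching x^k gives (k+2)(k+1) a_{k+2} = [k(k+1) - n(n+1)] a_k = (k - 4)(k + 5) a_k. The right side vanishes at k = 4, so the series with the parity of 4 terminates at degree 4.
Standard normalization (P_n(1) = 1): leading coefficient (2n)!/(2^n (n!)^2) = 40320/(16*576) = 35/8, so a_4 = 35/8. Work downward with a_k = (k+1)(k+2) a_{k+2} / ((k - 4)(k + 5)):
  a_2 = (3)(4)(35/8) / ((2 - 4)(2 + 5)) = (105/2)/(-14) = -15/4
  a_0 = (1)(2)(-15/4) / ((0 - 4)(0 + 5)) = (-15/2)/(-20) = 3/8
Hence P_4(x) = 35 x^4/8 - 15 x^2/4 + 3/8.

P_4(x); series = 35 x^4/8 - 15 x^2/4 + 3/8


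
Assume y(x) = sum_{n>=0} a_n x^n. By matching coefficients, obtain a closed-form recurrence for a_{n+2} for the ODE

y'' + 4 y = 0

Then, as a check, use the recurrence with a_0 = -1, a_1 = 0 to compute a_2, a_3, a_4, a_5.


Substitute y = sum_n a_n x^n into y'' + (const) y = 0.
y''(x) = sum_{n>=0} (n+2)(n+1) a_{n+2} x^n.
The ODE becomes sum_n [(n+2)(n+1) a_{n+2} + 4 a_n] x^n = 0.
Setting each coefficient to zero gives the recurrence:
  (n+2)(n+1) a_{n+2} + 4 a_n = 0,
  a_{n+2} = -4 / ((n+1)(n+2)) a_n.

Check with a_0 = -1, a_1 = 0 (apply the recurrence for n = 0, 1, 2, 3): a_0 = -1, a_1 = 0, a_2 = 2, a_3 = 0, a_4 = -2/3, a_5 = 0.

a_{n+2} = -4/((n+1)(n+2)) * a_n; check: a_0 = -1, a_1 = 0, a_2 = 2, a_3 = 0, a_4 = -2/3, a_5 = 0


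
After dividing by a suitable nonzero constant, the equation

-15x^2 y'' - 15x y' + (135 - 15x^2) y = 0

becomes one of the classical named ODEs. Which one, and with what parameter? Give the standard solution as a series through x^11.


All three coefficients share the factor -15; dividing through by -15 gives  x^2 y'' + x y' + (x^2 - 9) y = 0.
This matches the Bessel equation x^2 y'' + x y' + (x^2 - nu^2) y = 0 with nu^2 = 9, so nu = 3; the solution bounded at x = 0 is J_3(x).
Frobenius at x = 0: indicial roots ±nu; for r = nu the recurrence k(k + 2nu) c_k = -c_{k-2} gives the standard series J_nu(x) = sum_{k>=0} (-1)^k / (k! (k+nu)!) (x/2)^(2k+nu). Evaluate the first 5 terms:
  k = 0: (-1)^0 / (0! * 3! * 2^3) x^3 = 1/(1*6*8) x^3 = (1/48) x^3
  k = 1: (-1)^1 / (1! * 4! * 2^5) x^5 = -1/(1*24*32) x^5 = (-1/768) x^5
  k = 2: (-1)^2 / (2! * 5! * 2^7) x^7 = 1/(2*120*128) x^7 = (1/30720) x^7
  k = 3: (-1)^3 / (3! * 6! * 2^9) x^9 = -1/(6*720*512) x^9 = (-1/2211840) x^9
  k = 4: (-1)^4 / (4! * 7! * 2^11) x^11 = 1/(24*5040*2048) x^11 = (1/247726080) x^11
Hence J_3(x) = x^11/247726080 - x^9/2211840 + x^7/30720 - x^5/768 + x^3/48 + ....

J_3(x); series = x^11/247726080 - x^9/2211840 + x^7/30720 - x^5/768 + x^3/48


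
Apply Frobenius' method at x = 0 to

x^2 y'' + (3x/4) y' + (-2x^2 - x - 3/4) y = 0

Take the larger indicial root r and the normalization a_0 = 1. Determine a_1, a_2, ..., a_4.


Write in Frobenius form y'' + (p(x)/x) y' + (q(x)/x^2) y = 0:
  p(x) = 3/4,  q(x) = -2x^2 - x - 3/4.
Indicial equation: r(r-1) + (3/4) r + (-3/4) = 0 -> roots r_1 = 1, r_2 = -3/4.
Take r = r_1 = 1. Let y(x) = x^r sum_{n>=0} a_n x^n with a_0 = 1.
Substitute y = x^r sum a_n x^n and match x^{r+n}. The recurrence is
  D(n) a_n - 1 a_{n-1} - 2 a_{n-2} = 0,  where D(n) = (r+n)(r+n-1) + (3/4)(r+n) + (-3/4).
  a_n = [1 a_{n-1} + 2 a_{n-2}] / D(n).
Since the indicial polynomial factors as (r - r_1)(r - r_2), D(n) = (r_1 + n - r_1)(r_1 + n - r_2) = n(n + 7/4).
Evaluating step by step (a_0 = 1):
  n = 1: D(1) = 1(1 + 7/4) = 11/4; numerator = 1(1) = 1; a_1 = (1)/(11/4) = 4/11
  n = 2: D(2) = 2(2 + 7/4) = 15/2; numerator = 1(4/11) + 2(1) = 26/11; a_2 = (26/11)/(15/2) = 52/165
  n = 3: D(3) = 3(3 + 7/4) = 57/4; numerator = 1(52/165) + 2(4/11) = 172/165; a_3 = (172/165)/(57/4) = 688/9405
  n = 4: D(4) = 4(4 + 7/4) = 23; numerator = 1(688/9405) + 2(52/165) = 6616/9405; a_4 = (6616/9405)/(23) = 6616/216315

r = 1; a_0 = 1; a_1 = 4/11; a_2 = 52/165; a_3 = 688/9405; a_4 = 6616/216315


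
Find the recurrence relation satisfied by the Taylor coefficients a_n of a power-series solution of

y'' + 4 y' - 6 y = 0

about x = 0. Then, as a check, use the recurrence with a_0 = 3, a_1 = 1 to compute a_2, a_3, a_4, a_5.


Substitute y = sum_n a_n x^n.
y''(x) has coefficient (n+2)(n+1) a_{n+2} at x^n;
4 y'(x) has coefficient 4 (n+1) a_{n+1} at x^n;
-6 y(x) has coefficient -6 a_n at x^n.
Matching x^n: (n+2)(n+1) a_{n+2} + 4 (n+1) a_{n+1} - 6 a_n = 0.
Thus a_{n+2} = [-4 (n+1) a_{n+1} + 6 a_n] / ((n+1)(n+2)).

Check with a_0 = 3, a_1 = 1 (apply the recurrence for n = 0, 1, 2, 3): a_0 = 3, a_1 = 1, a_2 = 7, a_3 = -25/3, a_4 = 71/6, a_5 = -359/30.

a_(n+2) = [-4 (n+1) a_(n+1) + 6 a_n] / ((n+1)(n+2)); check: a_0 = 3, a_1 = 1, a_2 = 7, a_3 = -25/3, a_4 = 71/6, a_5 = -359/30


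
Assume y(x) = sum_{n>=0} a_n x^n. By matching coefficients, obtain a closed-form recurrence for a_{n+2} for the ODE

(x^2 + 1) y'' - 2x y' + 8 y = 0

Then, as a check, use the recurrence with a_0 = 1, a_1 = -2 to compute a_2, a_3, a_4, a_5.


Substitute y = sum_n a_n x^n.
(1 + 1 x^2) y'' contributes (n+2)(n+1) a_{n+2} + n(n-1) a_n at x^n.
-2 x y'(x) contributes -2 n a_n at x^n.
8 y(x) contributes 8 a_n at x^n.
Matching x^n: (n+2)(n+1) a_{n+2} + (n(n-1) - 2 n + 8) a_n = 0.
Thus a_{n+2} = (-n(n-1) + 2 n - 8) / ((n+1)(n+2)) * a_n.

Check with a_0 = 1, a_1 = -2 (apply the recurrence for n = 0, 1, 2, 3): a_0 = 1, a_1 = -2, a_2 = -4, a_3 = 2, a_4 = 2, a_5 = -4/5.

a_(n+2) = (-n(n-1) + 2 n - 8) / ((n+1)(n+2)) * a_n; check: a_0 = 1, a_1 = -2, a_2 = -4, a_3 = 2, a_4 = 2, a_5 = -4/5


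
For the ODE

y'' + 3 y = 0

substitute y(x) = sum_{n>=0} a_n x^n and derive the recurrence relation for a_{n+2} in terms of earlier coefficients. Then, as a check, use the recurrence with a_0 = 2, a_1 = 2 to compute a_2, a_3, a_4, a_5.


Substitute y = sum_n a_n x^n into y'' + (const) y = 0.
y''(x) = sum_{n>=0} (n+2)(n+1) a_{n+2} x^n.
The ODE becomes sum_n [(n+2)(n+1) a_{n+2} + 3 a_n] x^n = 0.
Setting each coefficient to zero gives the recurrence:
  (n+2)(n+1) a_{n+2} + 3 a_n = 0,
  a_{n+2} = -3 / ((n+1)(n+2)) a_n.

Check with a_0 = 2, a_1 = 2 (apply the recurrence for n = 0, 1, 2, 3): a_0 = 2, a_1 = 2, a_2 = -3, a_3 = -1, a_4 = 3/4, a_5 = 3/20.

a_{n+2} = -3/((n+1)(n+2)) * a_n; check: a_0 = 2, a_1 = 2, a_2 = -3, a_3 = -1, a_4 = 3/4, a_5 = 3/20


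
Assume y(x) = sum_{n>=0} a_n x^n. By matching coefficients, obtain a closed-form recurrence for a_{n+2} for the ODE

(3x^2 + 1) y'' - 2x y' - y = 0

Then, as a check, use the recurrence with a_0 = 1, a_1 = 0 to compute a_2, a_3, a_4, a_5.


Substitute y = sum_n a_n x^n.
(1 + 3 x^2) y'' contributes (n+2)(n+1) a_{n+2} + 3 n(n-1) a_n at x^n.
-2 x y'(x) contributes -2 n a_n at x^n.
-y(x) contributes -1 a_n at x^n.
Matching x^n: (n+2)(n+1) a_{n+2} + (3 n(n-1) - 2 n - 1) a_n = 0.
Thus a_{n+2} = (-3 n(n-1) + 2 n + 1) / ((n+1)(n+2)) * a_n.

Check with a_0 = 1, a_1 = 0 (apply the recurrence for n = 0, 1, 2, 3): a_0 = 1, a_1 = 0, a_2 = 1/2, a_3 = 0, a_4 = -1/24, a_5 = 0.

a_(n+2) = (-3 n(n-1) + 2 n + 1) / ((n+1)(n+2)) * a_n; check: a_0 = 1, a_1 = 0, a_2 = 1/2, a_3 = 0, a_4 = -1/24, a_5 = 0


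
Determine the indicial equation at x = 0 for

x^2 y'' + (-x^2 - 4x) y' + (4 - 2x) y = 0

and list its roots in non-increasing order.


Divide by x^2 to reach normal form y'' + P_1(x) y' + P_2(x) y = 0 with P_1(x) = -1 - 4/x and P_2(x) = -2/x + 4/x^2.
x = 0 is a singular point because the y'-coefficient -1 - 4/x has a pole at x = 0 and the y-coefficient -2/x + 4/x^2 has a pole at x = 0.
It is a regular singular point because x P_1(x) = p(x) = -x - 4 and x^2 P_2(x) = q(x) = 4 - 2x are polynomials, hence analytic at x = 0.
p(0) = -4,  q(0) = 4.
Indicial equation: r(r-1) + p(0) r + q(0) = 0, i.e. r^2 + (p(0) - 1) r + q(0) = 0, i.e. r^2 - 5 r + 4 = 0.
Discriminant: (-5)^2 - 4(4) = 9, so r = (5 ± 3)/2.
Solving: r_1 = 4, r_2 = 1.

indicial: r^2 - 5 r + 4 = 0; roots r_1 = 4, r_2 = 1


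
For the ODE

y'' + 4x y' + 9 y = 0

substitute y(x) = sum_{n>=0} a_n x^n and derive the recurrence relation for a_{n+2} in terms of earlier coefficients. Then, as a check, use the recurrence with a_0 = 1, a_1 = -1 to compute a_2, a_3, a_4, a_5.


Substitute y = sum_n a_n x^n.
y''(x) has coefficient (n+2)(n+1) a_{n+2} at x^n;
4 x y'(x) has coefficient 4 n a_n at x^n (shift);
9 y(x) has coefficient 9 a_n at x^n.
Matching x^n: (n+2)(n+1) a_{n+2} + (4n + 9) a_n = 0.
Thus a_{n+2} = (-4n - 9) / ((n+1)(n+2)) * a_n.

Check with a_0 = 1, a_1 = -1 (apply the recurrence for n = 0, 1, 2, 3): a_0 = 1, a_1 = -1, a_2 = -9/2, a_3 = 13/6, a_4 = 51/8, a_5 = -91/40.

a_(n+2) = (-4n - 9) / ((n+1)(n+2)) * a_n; check: a_0 = 1, a_1 = -1, a_2 = -9/2, a_3 = 13/6, a_4 = 51/8, a_5 = -91/40


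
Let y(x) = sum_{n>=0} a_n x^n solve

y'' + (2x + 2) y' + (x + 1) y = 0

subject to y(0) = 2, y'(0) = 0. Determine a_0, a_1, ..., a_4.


Ansatz: y(x) = sum_{n>=0} a_n x^n, so y'(x) = sum_{n>=1} n a_n x^(n-1) and y''(x) = sum_{n>=2} n(n-1) a_n x^(n-2).
Substitute into P(x) y'' + Q(x) y' + R(x) y = 0 with P(x) = 1, Q(x) = 2x + 2, R(x) = x + 1, and match powers of x.
Initial conditions: a_0 = 2, a_1 = 0.
Setting the coefficient of each power of x to zero and solving order by order (substituting the coefficients already found):
  x^0: 2 a_2 + 2 a_1 + a_0 = 0  ->  2 a_2 = -2 a_1 - a_0 = -2  ->  a_2 = -1
  x^1: 6 a_3 + 4 a_2 + 3 a_1 + a_0 = 0  ->  6 a_3 = -4 a_2 - 3 a_1 - a_0 = 2  ->  a_3 = 1/3
  x^2: 12 a_4 + 6 a_3 + 5 a_2 + a_1 = 0  ->  12 a_4 = -6 a_3 - 5 a_2 - a_1 = 3  ->  a_4 = 1/4
Truncated series: y(x) = 2 - x^2 + (1/3) x^3 + (1/4) x^4 + O(x^5).

a_0 = 2; a_1 = 0; a_2 = -1; a_3 = 1/3; a_4 = 1/4


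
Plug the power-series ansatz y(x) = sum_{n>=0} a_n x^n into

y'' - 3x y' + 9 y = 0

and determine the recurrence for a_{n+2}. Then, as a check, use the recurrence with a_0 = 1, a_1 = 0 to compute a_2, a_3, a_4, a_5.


Substitute y = sum_n a_n x^n.
y''(x) has coefficient (n+2)(n+1) a_{n+2} at x^n;
-3 x y'(x) has coefficient -3 n a_n at x^n (shift);
9 y(x) has coefficient 9 a_n at x^n.
Matching x^n: (n+2)(n+1) a_{n+2} + (-3n + 9) a_n = 0.
Thus a_{n+2} = (3n - 9) / ((n+1)(n+2)) * a_n.

Check with a_0 = 1, a_1 = 0 (apply the recurrence for n = 0, 1, 2, 3): a_0 = 1, a_1 = 0, a_2 = -9/2, a_3 = 0, a_4 = 9/8, a_5 = 0.

a_(n+2) = (3n - 9) / ((n+1)(n+2)) * a_n; check: a_0 = 1, a_1 = 0, a_2 = -9/2, a_3 = 0, a_4 = 9/8, a_5 = 0


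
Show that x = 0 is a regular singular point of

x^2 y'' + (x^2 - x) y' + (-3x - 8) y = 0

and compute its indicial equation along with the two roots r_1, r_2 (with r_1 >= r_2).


Divide by x^2 to reach normal form y'' + P_1(x) y' + P_2(x) y = 0 with P_1(x) = 1 - 1/x and P_2(x) = -3/x - 8/x^2.
x = 0 is a singular point because the y'-coefficient 1 - 1/x has a pole at x = 0 and the y-coefficient -3/x - 8/x^2 has a pole at x = 0.
It is a regular singular point because x P_1(x) = p(x) = x - 1 and x^2 P_2(x) = q(x) = -3x - 8 are polynomials, hence analytic at x = 0.
p(0) = -1,  q(0) = -8.
Indicial equation: r(r-1) + p(0) r + q(0) = 0, i.e. r^2 + (p(0) - 1) r + q(0) = 0, i.e. r^2 - 2 r - 8 = 0.
Discriminant: (-2)^2 - 4(-8) = 36, so r = (2 ± 6)/2.
Solving: r_1 = 4, r_2 = -2.

indicial: r^2 - 2 r - 8 = 0; roots r_1 = 4, r_2 = -2


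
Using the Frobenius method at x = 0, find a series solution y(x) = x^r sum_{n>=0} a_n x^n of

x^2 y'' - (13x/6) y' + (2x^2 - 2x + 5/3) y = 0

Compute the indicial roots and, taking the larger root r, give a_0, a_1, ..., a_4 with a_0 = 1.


Write in Frobenius form y'' + (p(x)/x) y' + (q(x)/x^2) y = 0:
  p(x) = -13/6,  q(x) = 2x^2 - 2x + 5/3.
Indicial equation: r(r-1) + (-13/6) r + (5/3) = 0 -> roots r_1 = 5/2, r_2 = 2/3.
Take r = r_1 = 5/2. Let y(x) = x^r sum_{n>=0} a_n x^n with a_0 = 1.
Substitute y = x^r sum a_n x^n and match x^{r+n}. The recurrence is
  D(n) a_n - 2 a_{n-1} + 2 a_{n-2} = 0,  where D(n) = (r+n)(r+n-1) + (-13/6)(r+n) + (5/3).
  a_n = [2 a_{n-1} - 2 a_{n-2}] / D(n).
Since the indicial polynomial factors as (r - r_1)(r - r_2), D(n) = (r_1 + n - r_1)(r_1 + n - r_2) = n(n + 11/6).
Evaluating step by step (a_0 = 1):
  n = 1: D(1) = 1(1 + 11/6) = 17/6; numerator = 2(1) = 2; a_1 = (2)/(17/6) = 12/17
  n = 2: D(2) = 2(2 + 11/6) = 23/3; numerator = 2(12/17) - 2(1) = -10/17; a_2 = (-10/17)/(23/3) = -30/391
  n = 3: D(3) = 3(3 + 11/6) = 29/2; numerator = 2(-30/391) - 2(12/17) = -36/23; a_3 = (-36/23)/(29/2) = -72/667
  n = 4: D(4) = 4(4 + 11/6) = 70/3; numerator = 2(-72/667) - 2(-30/391) = -708/11339; a_4 = (-708/11339)/(70/3) = -1062/396865

r = 5/2; a_0 = 1; a_1 = 12/17; a_2 = -30/391; a_3 = -72/667; a_4 = -1062/396865


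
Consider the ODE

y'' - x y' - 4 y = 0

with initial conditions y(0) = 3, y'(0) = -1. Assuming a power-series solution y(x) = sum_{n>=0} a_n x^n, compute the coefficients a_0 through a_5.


Ansatz: y(x) = sum_{n>=0} a_n x^n, so y'(x) = sum_{n>=1} n a_n x^(n-1) and y''(x) = sum_{n>=2} n(n-1) a_n x^(n-2).
Substitute into P(x) y'' + Q(x) y' + R(x) y = 0 with P(x) = 1, Q(x) = -x, R(x) = -4, and match powers of x.
Initial conditions: a_0 = 3, a_1 = -1.
Setting the coefficient of each power of x to zero and solving order by order (substituting the coefficients already found):
  x^0: 2 a_2 - 4 a_0 = 0  ->  2 a_2 = 4 a_0 = 12  ->  a_2 = 6
  x^1: 6 a_3 - 5 a_1 = 0  ->  6 a_3 = 5 a_1 = -5  ->  a_3 = -5/6
  x^2: 12 a_4 - 6 a_2 = 0  ->  12 a_4 = 6 a_2 = 36  ->  a_4 = 3
  x^3: 20 a_5 - 7 a_3 = 0  ->  20 a_5 = 7 a_3 = -35/6  ->  a_5 = -7/24
Truncated series: y(x) = 3 - x + 6 x^2 - (5/6) x^3 + 3 x^4 - (7/24) x^5 + O(x^6).

a_0 = 3; a_1 = -1; a_2 = 6; a_3 = -5/6; a_4 = 3; a_5 = -7/24


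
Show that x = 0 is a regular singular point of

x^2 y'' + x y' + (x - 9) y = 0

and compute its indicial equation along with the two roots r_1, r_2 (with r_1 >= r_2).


Divide by x^2 to reach normal form y'' + P_1(x) y' + P_2(x) y = 0 with P_1(x) = 1/x and P_2(x) = 1/x - 9/x^2.
x = 0 is a singular point because the y'-coefficient 1/x has a pole at x = 0 and the y-coefficient 1/x - 9/x^2 has a pole at x = 0.
It is a regular singular point because x P_1(x) = p(x) = 1 and x^2 P_2(x) = q(x) = x - 9 are polynomials, hence analytic at x = 0.
p(0) = 1,  q(0) = -9.
Indicial equation: r(r-1) + p(0) r + q(0) = 0, i.e. r^2 + (p(0) - 1) r + q(0) = 0, i.e. r^2 - 9 = 0.
Discriminant: (0)^2 - 4(-9) = 36, so r = (0 ± 6)/2.
Solving: r_1 = 3, r_2 = -3.

indicial: r^2 - 9 = 0; roots r_1 = 3, r_2 = -3


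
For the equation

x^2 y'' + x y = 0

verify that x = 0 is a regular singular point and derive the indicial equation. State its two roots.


Divide by x^2 to reach normal form y'' + P_1(x) y' + P_2(x) y = 0 with P_1(x) = 0 and P_2(x) = 1/x.
x = 0 is a singular point because the y-coefficient 1/x has a pole at x = 0.
It is a regular singular point because x P_1(x) = p(x) = 0 and x^2 P_2(x) = q(x) = x are polynomials, hence analytic at x = 0.
p(0) = 0,  q(0) = 0.
Indicial equation: r(r-1) + p(0) r + q(0) = 0, i.e. r^2 + (p(0) - 1) r + q(0) = 0, i.e. r^2 - 1 r = 0.
Discriminant: (-1)^2 - 4(0) = 1, so r = (1 ± 1)/2.
Solving: r_1 = 1, r_2 = 0.

indicial: r^2 - 1 r = 0; roots r_1 = 1, r_2 = 0


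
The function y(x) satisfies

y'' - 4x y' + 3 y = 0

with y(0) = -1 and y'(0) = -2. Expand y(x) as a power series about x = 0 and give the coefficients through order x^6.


Ansatz: y(x) = sum_{n>=0} a_n x^n, so y'(x) = sum_{n>=1} n a_n x^(n-1) and y''(x) = sum_{n>=2} n(n-1) a_n x^(n-2).
Substitute into P(x) y'' + Q(x) y' + R(x) y = 0 with P(x) = 1, Q(x) = -4x, R(x) = 3, and match powers of x.
Initial conditions: a_0 = -1, a_1 = -2.
Setting the coefficient of each power of x to zero and solving order by order (substituting the coefficients already found):
  x^0: 2 a_2 + 3 a_0 = 0  ->  2 a_2 = -3 a_0 = 3  ->  a_2 = 3/2
  x^1: 6 a_3 - a_1 = 0  ->  6 a_3 = a_1 = -2  ->  a_3 = -1/3
  x^2: 12 a_4 - 5 a_2 = 0  ->  12 a_4 = 5 a_2 = 15/2  ->  a_4 = 5/8
  x^3: 20 a_5 - 9 a_3 = 0  ->  20 a_5 = 9 a_3 = -3  ->  a_5 = -3/20
  x^4: 30 a_6 - 13 a_4 = 0  ->  30 a_6 = 13 a_4 = 65/8  ->  a_6 = 13/48
Truncated series: y(x) = -1 - 2 x + (3/2) x^2 - (1/3) x^3 + (5/8) x^4 - (3/20) x^5 + (13/48) x^6 + O(x^7).

a_0 = -1; a_1 = -2; a_2 = 3/2; a_3 = -1/3; a_4 = 5/8; a_5 = -3/20; a_6 = 13/48


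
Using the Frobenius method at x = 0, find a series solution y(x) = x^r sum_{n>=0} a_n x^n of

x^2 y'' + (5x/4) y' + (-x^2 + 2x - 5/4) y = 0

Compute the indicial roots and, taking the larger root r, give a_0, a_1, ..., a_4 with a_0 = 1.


Write in Frobenius form y'' + (p(x)/x) y' + (q(x)/x^2) y = 0:
  p(x) = 5/4,  q(x) = -x^2 + 2x - 5/4.
Indicial equation: r(r-1) + (5/4) r + (-5/4) = 0 -> roots r_1 = 1, r_2 = -5/4.
Take r = r_1 = 1. Let y(x) = x^r sum_{n>=0} a_n x^n with a_0 = 1.
Substitute y = x^r sum a_n x^n and match x^{r+n}. The recurrence is
  D(n) a_n + 2 a_{n-1} - 1 a_{n-2} = 0,  where D(n) = (r+n)(r+n-1) + (5/4)(r+n) + (-5/4).
  a_n = [-2 a_{n-1} + 1 a_{n-2}] / D(n).
Since the indicial polynomial factors as (r - r_1)(r - r_2), D(n) = (r_1 + n - r_1)(r_1 + n - r_2) = n(n + 9/4).
Evaluating step by step (a_0 = 1):
  n = 1: D(1) = 1(1 + 9/4) = 13/4; numerator = -2(1) = -2; a_1 = (-2)/(13/4) = -8/13
  n = 2: D(2) = 2(2 + 9/4) = 17/2; numerator = -2(-8/13) + 1(1) = 29/13; a_2 = (29/13)/(17/2) = 58/221
  n = 3: D(3) = 3(3 + 9/4) = 63/4; numerator = -2(58/221) + 1(-8/13) = -252/221; a_3 = (-252/221)/(63/4) = -16/221
  n = 4: D(4) = 4(4 + 9/4) = 25; numerator = -2(-16/221) + 1(58/221) = 90/221; a_4 = (90/221)/(25) = 18/1105

r = 1; a_0 = 1; a_1 = -8/13; a_2 = 58/221; a_3 = -16/221; a_4 = 18/1105


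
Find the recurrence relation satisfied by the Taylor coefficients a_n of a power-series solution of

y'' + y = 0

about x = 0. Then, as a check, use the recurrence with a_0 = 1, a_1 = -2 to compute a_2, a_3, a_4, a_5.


Substitute y = sum_n a_n x^n into y'' + (const) y = 0.
y''(x) = sum_{n>=0} (n+2)(n+1) a_{n+2} x^n.
The ODE becomes sum_n [(n+2)(n+1) a_{n+2} + 1 a_n] x^n = 0.
Setting each coefficient to zero gives the recurrence:
  (n+2)(n+1) a_{n+2} + 1 a_n = 0,
  a_{n+2} = -1 / ((n+1)(n+2)) a_n.

Check with a_0 = 1, a_1 = -2 (apply the recurrence for n = 0, 1, 2, 3): a_0 = 1, a_1 = -2, a_2 = -1/2, a_3 = 1/3, a_4 = 1/24, a_5 = -1/60.

a_{n+2} = -1/((n+1)(n+2)) * a_n; check: a_0 = 1, a_1 = -2, a_2 = -1/2, a_3 = 1/3, a_4 = 1/24, a_5 = -1/60


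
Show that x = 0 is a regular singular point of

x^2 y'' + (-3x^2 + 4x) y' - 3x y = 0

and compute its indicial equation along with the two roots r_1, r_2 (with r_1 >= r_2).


Divide by x^2 to reach normal form y'' + P_1(x) y' + P_2(x) y = 0 with P_1(x) = -3 + 4/x and P_2(x) = -3/x.
x = 0 is a singular point because the y'-coefficient -3 + 4/x has a pole at x = 0 and the y-coefficient -3/x has a pole at x = 0.
It is a regular singular point because x P_1(x) = p(x) = 4 - 3x and x^2 P_2(x) = q(x) = -3x are polynomials, hence analytic at x = 0.
p(0) = 4,  q(0) = 0.
Indicial equation: r(r-1) + p(0) r + q(0) = 0, i.e. r^2 + (p(0) - 1) r + q(0) = 0, i.e. r^2 + 3 r = 0.
Discriminant: (3)^2 - 4(0) = 9, so r = (-3 ± 3)/2.
Solving: r_1 = 0, r_2 = -3.

indicial: r^2 + 3 r = 0; roots r_1 = 0, r_2 = -3


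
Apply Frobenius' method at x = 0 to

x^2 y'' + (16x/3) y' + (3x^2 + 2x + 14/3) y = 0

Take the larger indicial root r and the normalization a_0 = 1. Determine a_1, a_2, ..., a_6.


Write in Frobenius form y'' + (p(x)/x) y' + (q(x)/x^2) y = 0:
  p(x) = 16/3,  q(x) = 3x^2 + 2x + 14/3.
Indicial equation: r(r-1) + (16/3) r + (14/3) = 0 -> roots r_1 = -2, r_2 = -7/3.
Take r = r_1 = -2. Let y(x) = x^r sum_{n>=0} a_n x^n with a_0 = 1.
Substitute y = x^r sum a_n x^n and match x^{r+n}. The recurrence is
  D(n) a_n + 2 a_{n-1} + 3 a_{n-2} = 0,  where D(n) = (r+n)(r+n-1) + (16/3)(r+n) + (14/3).
  a_n = [-2 a_{n-1} - 3 a_{n-2}] / D(n).
Since the indicial polynomial factors as (r - r_1)(r - r_2), D(n) = (r_1 + n - r_1)(r_1 + n - r_2) = n(n + 1/3).
Evaluating step by step (a_0 = 1):
  n = 1: D(1) = 1(1 + 1/3) = 4/3; numerator = -2(1) = -2; a_1 = (-2)/(4/3) = -3/2
  n = 2: D(2) = 2(2 + 1/3) = 14/3; numerator = -2(-3/2) - 3(1) = 0; a_2 = (0)/(14/3) = 0
  n = 3: D(3) = 3(3 + 1/3) = 10; numerator = -2(0) - 3(-3/2) = 9/2; a_3 = (9/2)/(10) = 9/20
  n = 4: D(4) = 4(4 + 1/3) = 52/3; numerator = -2(9/20) - 3(0) = -9/10; a_4 = (-9/10)/(52/3) = -27/520
  n = 5: D(5) = 5(5 + 1/3) = 80/3; numerator = -2(-27/520) - 3(9/20) = -81/65; a_5 = (-81/65)/(80/3) = -243/5200
  n = 6: D(6) = 6(6 + 1/3) = 38; numerator = -2(-243/5200) - 3(-27/520) = 81/325; a_6 = (81/325)/(38) = 81/12350

r = -2; a_0 = 1; a_1 = -3/2; a_2 = 0; a_3 = 9/20; a_4 = -27/520; a_5 = -243/5200; a_6 = 81/12350


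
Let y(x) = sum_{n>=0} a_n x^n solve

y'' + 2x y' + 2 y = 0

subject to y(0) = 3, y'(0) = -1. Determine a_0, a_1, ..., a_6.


Ansatz: y(x) = sum_{n>=0} a_n x^n, so y'(x) = sum_{n>=1} n a_n x^(n-1) and y''(x) = sum_{n>=2} n(n-1) a_n x^(n-2).
Substitute into P(x) y'' + Q(x) y' + R(x) y = 0 with P(x) = 1, Q(x) = 2x, R(x) = 2, and match powers of x.
Initial conditions: a_0 = 3, a_1 = -1.
Setting the coefficient of each power of x to zero and solving order by order (substituting the coefficients already found):
  x^0: 2 a_2 + 2 a_0 = 0  ->  2 a_2 = -2 a_0 = -6  ->  a_2 = -3
  x^1: 6 a_3 + 4 a_1 = 0  ->  6 a_3 = -4 a_1 = 4  ->  a_3 = 2/3
  x^2: 12 a_4 + 6 a_2 = 0  ->  12 a_4 = -6 a_2 = 18  ->  a_4 = 3/2
  x^3: 20 a_5 + 8 a_3 = 0  ->  20 a_5 = -8 a_3 = -16/3  ->  a_5 = -4/15
  x^4: 30 a_6 + 10 a_4 = 0  ->  30 a_6 = -10 a_4 = -15  ->  a_6 = -1/2
Truncated series: y(x) = 3 - x - 3 x^2 + (2/3) x^3 + (3/2) x^4 - (4/15) x^5 - (1/2) x^6 + O(x^7).

a_0 = 3; a_1 = -1; a_2 = -3; a_3 = 2/3; a_4 = 3/2; a_5 = -4/15; a_6 = -1/2


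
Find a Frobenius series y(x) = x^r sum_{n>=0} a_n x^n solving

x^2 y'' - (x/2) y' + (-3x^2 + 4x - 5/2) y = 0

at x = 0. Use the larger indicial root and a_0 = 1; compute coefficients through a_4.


Write in Frobenius form y'' + (p(x)/x) y' + (q(x)/x^2) y = 0:
  p(x) = -1/2,  q(x) = -3x^2 + 4x - 5/2.
Indicial equation: r(r-1) + (-1/2) r + (-5/2) = 0 -> roots r_1 = 5/2, r_2 = -1.
Take r = r_1 = 5/2. Let y(x) = x^r sum_{n>=0} a_n x^n with a_0 = 1.
Substitute y = x^r sum a_n x^n and match x^{r+n}. The recurrence is
  D(n) a_n + 4 a_{n-1} - 3 a_{n-2} = 0,  where D(n) = (r+n)(r+n-1) + (-1/2)(r+n) + (-5/2).
  a_n = [-4 a_{n-1} + 3 a_{n-2}] / D(n).
Since the indicial polynomial factors as (r - r_1)(r - r_2), D(n) = (r_1 + n - r_1)(r_1 + n - r_2) = n(n + 7/2).
Evaluating step by step (a_0 = 1):
  n = 1: D(1) = 1(1 + 7/2) = 9/2; numerator = -4(1) = -4; a_1 = (-4)/(9/2) = -8/9
  n = 2: D(2) = 2(2 + 7/2) = 11; numerator = -4(-8/9) + 3(1) = 59/9; a_2 = (59/9)/(11) = 59/99
  n = 3: D(3) = 3(3 + 7/2) = 39/2; numerator = -4(59/99) + 3(-8/9) = -500/99; a_3 = (-500/99)/(39/2) = -1000/3861
  n = 4: D(4) = 4(4 + 7/2) = 30; numerator = -4(-1000/3861) + 3(59/99) = 10903/3861; a_4 = (10903/3861)/(30) = 10903/115830

r = 5/2; a_0 = 1; a_1 = -8/9; a_2 = 59/99; a_3 = -1000/3861; a_4 = 10903/115830


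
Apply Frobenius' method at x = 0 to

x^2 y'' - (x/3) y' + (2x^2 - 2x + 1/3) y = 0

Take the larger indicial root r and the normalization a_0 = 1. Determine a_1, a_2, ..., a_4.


Write in Frobenius form y'' + (p(x)/x) y' + (q(x)/x^2) y = 0:
  p(x) = -1/3,  q(x) = 2x^2 - 2x + 1/3.
Indicial equation: r(r-1) + (-1/3) r + (1/3) = 0 -> roots r_1 = 1, r_2 = 1/3.
Take r = r_1 = 1. Let y(x) = x^r sum_{n>=0} a_n x^n with a_0 = 1.
Substitute y = x^r sum a_n x^n and match x^{r+n}. The recurrence is
  D(n) a_n - 2 a_{n-1} + 2 a_{n-2} = 0,  where D(n) = (r+n)(r+n-1) + (-1/3)(r+n) + (1/3).
  a_n = [2 a_{n-1} - 2 a_{n-2}] / D(n).
Since the indicial polynomial factors as (r - r_1)(r - r_2), D(n) = (r_1 + n - r_1)(r_1 + n - r_2) = n(n + 2/3).
Evaluating step by step (a_0 = 1):
  n = 1: D(1) = 1(1 + 2/3) = 5/3; numerator = 2(1) = 2; a_1 = (2)/(5/3) = 6/5
  n = 2: D(2) = 2(2 + 2/3) = 16/3; numerator = 2(6/5) - 2(1) = 2/5; a_2 = (2/5)/(16/3) = 3/40
  n = 3: D(3) = 3(3 + 2/3) = 11; numerator = 2(3/40) - 2(6/5) = -9/4; a_3 = (-9/4)/(11) = -9/44
  n = 4: D(4) = 4(4 + 2/3) = 56/3; numerator = 2(-9/44) - 2(3/40) = -123/220; a_4 = (-123/220)/(56/3) = -369/12320

r = 1; a_0 = 1; a_1 = 6/5; a_2 = 3/40; a_3 = -9/44; a_4 = -369/12320


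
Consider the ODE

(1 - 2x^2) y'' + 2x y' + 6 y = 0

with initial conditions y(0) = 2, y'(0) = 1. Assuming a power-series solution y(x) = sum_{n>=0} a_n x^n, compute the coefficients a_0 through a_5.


Ansatz: y(x) = sum_{n>=0} a_n x^n, so y'(x) = sum_{n>=1} n a_n x^(n-1) and y''(x) = sum_{n>=2} n(n-1) a_n x^(n-2).
Substitute into P(x) y'' + Q(x) y' + R(x) y = 0 with P(x) = 1 - 2x^2, Q(x) = 2x, R(x) = 6, and match powers of x.
Initial conditions: a_0 = 2, a_1 = 1.
Setting the coefficient of each power of x to zero and solving order by order (substituting the coefficients already found):
  x^0: 2 a_2 + 6 a_0 = 0  ->  2 a_2 = -6 a_0 = -12  ->  a_2 = -6
  x^1: 6 a_3 + 8 a_1 = 0  ->  6 a_3 = -8 a_1 = -8  ->  a_3 = -4/3
  x^2: 12 a_4 + 6 a_2 = 0  ->  12 a_4 = -6 a_2 = 36  ->  a_4 = 3
  x^3: 20 a_5 = 0  ->  a_5 = 0
Truncated series: y(x) = 2 + x - 6 x^2 - (4/3) x^3 + 3 x^4 + O(x^6).

a_0 = 2; a_1 = 1; a_2 = -6; a_3 = -4/3; a_4 = 3; a_5 = 0


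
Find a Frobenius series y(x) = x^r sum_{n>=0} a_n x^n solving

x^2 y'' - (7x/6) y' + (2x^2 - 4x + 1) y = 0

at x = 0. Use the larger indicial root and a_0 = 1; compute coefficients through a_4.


Write in Frobenius form y'' + (p(x)/x) y' + (q(x)/x^2) y = 0:
  p(x) = -7/6,  q(x) = 2x^2 - 4x + 1.
Indicial equation: r(r-1) + (-7/6) r + (1) = 0 -> roots r_1 = 3/2, r_2 = 2/3.
Take r = r_1 = 3/2. Let y(x) = x^r sum_{n>=0} a_n x^n with a_0 = 1.
Substitute y = x^r sum a_n x^n and match x^{r+n}. The recurrence is
  D(n) a_n - 4 a_{n-1} + 2 a_{n-2} = 0,  where D(n) = (r+n)(r+n-1) + (-7/6)(r+n) + (1).
  a_n = [4 a_{n-1} - 2 a_{n-2}] / D(n).
Since the indicial polynomial factors as (r - r_1)(r - r_2), D(n) = (r_1 + n - r_1)(r_1 + n - r_2) = n(n + 5/6).
Evaluating step by step (a_0 = 1):
  n = 1: D(1) = 1(1 + 5/6) = 11/6; numerator = 4(1) = 4; a_1 = (4)/(11/6) = 24/11
  n = 2: D(2) = 2(2 + 5/6) = 17/3; numerator = 4(24/11) - 2(1) = 74/11; a_2 = (74/11)/(17/3) = 222/187
  n = 3: D(3) = 3(3 + 5/6) = 23/2; numerator = 4(222/187) - 2(24/11) = 72/187; a_3 = (72/187)/(23/2) = 144/4301
  n = 4: D(4) = 4(4 + 5/6) = 58/3; numerator = 4(144/4301) - 2(222/187) = -876/391; a_4 = (-876/391)/(58/3) = -1314/11339

r = 3/2; a_0 = 1; a_1 = 24/11; a_2 = 222/187; a_3 = 144/4301; a_4 = -1314/11339


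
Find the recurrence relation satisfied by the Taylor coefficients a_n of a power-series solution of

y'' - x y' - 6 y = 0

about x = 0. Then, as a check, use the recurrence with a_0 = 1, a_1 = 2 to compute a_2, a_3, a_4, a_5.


Substitute y = sum_n a_n x^n.
y''(x) has coefficient (n+2)(n+1) a_{n+2} at x^n;
-x y'(x) has coefficient -n a_n at x^n (shift);
-6 y(x) has coefficient -6 a_n at x^n.
Matching x^n: (n+2)(n+1) a_{n+2} + (-n - 6) a_n = 0.
Thus a_{n+2} = (n + 6) / ((n+1)(n+2)) * a_n.

Check with a_0 = 1, a_1 = 2 (apply the recurrence for n = 0, 1, 2, 3): a_0 = 1, a_1 = 2, a_2 = 3, a_3 = 7/3, a_4 = 2, a_5 = 21/20.

a_(n+2) = (n + 6) / ((n+1)(n+2)) * a_n; check: a_0 = 1, a_1 = 2, a_2 = 3, a_3 = 7/3, a_4 = 2, a_5 = 21/20


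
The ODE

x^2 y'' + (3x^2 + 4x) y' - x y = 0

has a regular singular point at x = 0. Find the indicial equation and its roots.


Divide by x^2 to reach normal form y'' + P_1(x) y' + P_2(x) y = 0 with P_1(x) = 3 + 4/x and P_2(x) = -1/x.
x = 0 is a singular point because the y'-coefficient 3 + 4/x has a pole at x = 0 and the y-coefficient -1/x has a pole at x = 0.
It is a regular singular point because x P_1(x) = p(x) = 3x + 4 and x^2 P_2(x) = q(x) = -x are polynomials, hence analytic at x = 0.
p(0) = 4,  q(0) = 0.
Indicial equation: r(r-1) + p(0) r + q(0) = 0, i.e. r^2 + (p(0) - 1) r + q(0) = 0, i.e. r^2 + 3 r = 0.
Discriminant: (3)^2 - 4(0) = 9, so r = (-3 ± 3)/2.
Solving: r_1 = 0, r_2 = -3.

indicial: r^2 + 3 r = 0; roots r_1 = 0, r_2 = -3


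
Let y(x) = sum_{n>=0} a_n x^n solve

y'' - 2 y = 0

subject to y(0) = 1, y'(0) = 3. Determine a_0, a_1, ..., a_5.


Ansatz: y(x) = sum_{n>=0} a_n x^n, so y'(x) = sum_{n>=1} n a_n x^(n-1) and y''(x) = sum_{n>=2} n(n-1) a_n x^(n-2).
Substitute into P(x) y'' + Q(x) y' + R(x) y = 0 with P(x) = 1, Q(x) = 0, R(x) = -2, and match powers of x.
Initial conditions: a_0 = 1, a_1 = 3.
Setting the coefficient of each power of x to zero and solving order by order (substituting the coefficients already found):
  x^0: 2 a_2 - 2 a_0 = 0  ->  2 a_2 = 2 a_0 = 2  ->  a_2 = 1
  x^1: 6 a_3 - 2 a_1 = 0  ->  6 a_3 = 2 a_1 = 6  ->  a_3 = 1
  x^2: 12 a_4 - 2 a_2 = 0  ->  12 a_4 = 2 a_2 = 2  ->  a_4 = 1/6
  x^3: 20 a_5 - 2 a_3 = 0  ->  20 a_5 = 2 a_3 = 2  ->  a_5 = 1/10
Truncated series: y(x) = 1 + 3 x + x^2 + x^3 + (1/6) x^4 + (1/10) x^5 + O(x^6).

a_0 = 1; a_1 = 3; a_2 = 1; a_3 = 1; a_4 = 1/6; a_5 = 1/10


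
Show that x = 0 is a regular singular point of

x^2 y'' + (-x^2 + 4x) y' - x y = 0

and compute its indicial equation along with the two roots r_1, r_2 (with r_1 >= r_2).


Divide by x^2 to reach normal form y'' + P_1(x) y' + P_2(x) y = 0 with P_1(x) = -1 + 4/x and P_2(x) = -1/x.
x = 0 is a singular point because the y'-coefficient -1 + 4/x has a pole at x = 0 and the y-coefficient -1/x has a pole at x = 0.
It is a regular singular point because x P_1(x) = p(x) = 4 - x and x^2 P_2(x) = q(x) = -x are polynomials, hence analytic at x = 0.
p(0) = 4,  q(0) = 0.
Indicial equation: r(r-1) + p(0) r + q(0) = 0, i.e. r^2 + (p(0) - 1) r + q(0) = 0, i.e. r^2 + 3 r = 0.
Discriminant: (3)^2 - 4(0) = 9, so r = (-3 ± 3)/2.
Solving: r_1 = 0, r_2 = -3.

indicial: r^2 + 3 r = 0; roots r_1 = 0, r_2 = -3
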